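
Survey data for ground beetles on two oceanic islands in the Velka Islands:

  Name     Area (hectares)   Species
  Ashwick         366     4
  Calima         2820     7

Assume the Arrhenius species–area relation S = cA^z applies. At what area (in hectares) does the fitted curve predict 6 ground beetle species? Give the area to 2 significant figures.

z = ln(7/4) / ln(2820/366) = 0.5596 / 2.0419 = 0.2741
c = 4 / 366^0.2741 = 4 / 5.042 = 0.7934
A = (6/0.7934)^(1/0.2741) ⇒ ln A = ln(7.563)/0.2741 = 7.3820
A = e^7.3820 ≈ 1607 hectares

1600 hectares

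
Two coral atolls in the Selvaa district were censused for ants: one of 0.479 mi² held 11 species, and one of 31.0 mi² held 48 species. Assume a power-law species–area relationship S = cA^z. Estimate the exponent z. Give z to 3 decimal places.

0.353

Taking logs: ln S = ln c + z ln A, so z = (ln S₂ − ln S₁)/(ln A₂ − ln A₁).
z = ln(48/11) / ln(31/0.479) = ln(4.364) / ln(64.72) = 1.4733 / 4.1700 = 0.3533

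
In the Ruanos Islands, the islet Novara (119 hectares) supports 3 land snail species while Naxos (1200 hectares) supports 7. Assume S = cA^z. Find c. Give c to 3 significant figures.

0.520

z = ln(S₂/S₁) / ln(A₂/A₁) = ln(7/3) / ln(1200/119) = 0.8473 / 2.3110 = 0.3666
c = S₁ / A₁^z = 3 / 119^0.3666 = 3 / 5.767 = 0.5202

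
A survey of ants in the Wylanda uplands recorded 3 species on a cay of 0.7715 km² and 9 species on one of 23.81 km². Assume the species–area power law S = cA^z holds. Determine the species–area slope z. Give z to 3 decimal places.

Taking logs: ln S = ln c + z ln A, so z = (ln S₂ − ln S₁)/(ln A₂ − ln A₁).
z = ln(9/3) / ln(23.81/0.7715) = ln(3) / ln(30.86) = 1.0986 / 3.4295 = 0.3203

0.320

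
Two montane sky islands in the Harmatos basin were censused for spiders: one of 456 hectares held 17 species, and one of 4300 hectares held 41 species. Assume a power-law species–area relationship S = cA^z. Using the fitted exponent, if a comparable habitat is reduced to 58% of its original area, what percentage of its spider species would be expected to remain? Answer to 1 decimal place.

80.8%

z = ln(41/17) / ln(4300/456) = 0.8804 / 2.2439 = 0.3923
S_new/S_old = (A_new/A_old)^z = 0.58^0.3923 = exp(0.3923 × -0.5447) = 0.8076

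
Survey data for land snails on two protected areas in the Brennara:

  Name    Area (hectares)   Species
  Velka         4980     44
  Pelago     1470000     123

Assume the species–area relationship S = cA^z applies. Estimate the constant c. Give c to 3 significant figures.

z = ln(S₂/S₁) / ln(A₂/A₁) = ln(123/44) / ln(1470000/4980) = 1.0280 / 5.6876 = 0.1807
c = S₁ / A₁^z = 44 / 4980^0.1807 = 44 / 4.659 = 9.445

9.45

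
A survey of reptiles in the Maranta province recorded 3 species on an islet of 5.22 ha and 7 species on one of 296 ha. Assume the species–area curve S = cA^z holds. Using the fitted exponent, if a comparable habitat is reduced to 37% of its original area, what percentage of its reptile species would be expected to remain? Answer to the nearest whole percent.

81%

z = ln(7/3) / ln(296/5.22) = 0.8473 / 4.0379 = 0.2098
S_new/S_old = (A_new/A_old)^z = 0.37^0.2098 = exp(0.2098 × -0.9943) = 0.8117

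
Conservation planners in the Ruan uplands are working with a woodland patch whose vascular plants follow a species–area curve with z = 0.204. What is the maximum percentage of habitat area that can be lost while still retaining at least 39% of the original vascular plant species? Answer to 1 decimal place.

Need (A_new/A_old)^0.204 = 0.39, so A_new/A_old = 0.39^(1/0.204) = 0.39^4.902
ln(A_new/A_old) = ln 0.39 / 0.204 = -0.9416 / 0.204 = -4.6157
A_new/A_old = e^-4.6157 ≈ 0.009895
Fraction that can be lost = 1 − 0.009895 = 0.9901

99.0%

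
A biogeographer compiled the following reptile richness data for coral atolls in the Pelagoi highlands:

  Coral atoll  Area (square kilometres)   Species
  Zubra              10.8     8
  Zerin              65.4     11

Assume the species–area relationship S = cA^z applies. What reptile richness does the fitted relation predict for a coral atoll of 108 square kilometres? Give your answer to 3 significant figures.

z = ln(11/8) / ln(65.4/10.8) = 0.3185 / 1.8010 = 0.1768
c = 8 / 10.8^0.1768 = 8 / 1.523 = 5.252
S₃ = 5.252 × 108^0.1768 = 5.252 × 2.289 ≈ 12.02

12.0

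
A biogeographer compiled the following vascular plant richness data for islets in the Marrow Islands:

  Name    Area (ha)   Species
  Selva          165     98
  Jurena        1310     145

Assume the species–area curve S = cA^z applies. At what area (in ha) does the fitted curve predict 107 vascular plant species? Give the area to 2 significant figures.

260 ha

z = ln(145/98) / ln(1310/165) = 0.3918 / 2.0718 = 0.1891
c = 98 / 165^0.1891 = 98 / 2.626 = 37.32
A = (107/37.32)^(1/0.1891) ⇒ ln A = ln(2.867)/0.1891 = 5.5706
A = e^5.5706 ≈ 262.6 ha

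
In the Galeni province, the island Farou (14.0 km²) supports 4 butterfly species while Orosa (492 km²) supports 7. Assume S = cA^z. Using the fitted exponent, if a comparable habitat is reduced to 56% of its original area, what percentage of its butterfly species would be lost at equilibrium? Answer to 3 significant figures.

8.71%

z = ln(7/4) / ln(492/14) = 0.5596 / 3.5594 = 0.1572
S_new/S_old = (A_new/A_old)^z = 0.56^0.1572 = exp(0.1572 × -0.5798) = 0.9129
Fraction lost = 1 − 0.9129 = 0.08713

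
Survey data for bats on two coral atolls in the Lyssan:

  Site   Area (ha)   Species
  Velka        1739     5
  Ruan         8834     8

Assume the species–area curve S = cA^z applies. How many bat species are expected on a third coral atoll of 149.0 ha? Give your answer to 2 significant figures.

z = ln(8/5) / ln(8834/1739) = 0.4700 / 1.6253 = 0.2892
c = 5 / 1739^0.2892 = 5 / 8.65 = 0.578
S₃ = 0.578 × 149^0.2892 = 0.578 × 4.251 ≈ 2.457

2.5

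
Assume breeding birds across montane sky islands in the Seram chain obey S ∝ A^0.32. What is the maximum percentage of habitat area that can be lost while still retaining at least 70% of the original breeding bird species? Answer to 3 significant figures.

Need (A_new/A_old)^0.32 = 0.7, so A_new/A_old = 0.7^(1/0.32) = 0.7^3.125
ln(A_new/A_old) = ln 0.7 / 0.32 = -0.3567 / 0.32 = -1.1146
A_new/A_old = e^-1.1146 ≈ 0.328
Fraction that can be lost = 1 − 0.328 = 0.672

67.2%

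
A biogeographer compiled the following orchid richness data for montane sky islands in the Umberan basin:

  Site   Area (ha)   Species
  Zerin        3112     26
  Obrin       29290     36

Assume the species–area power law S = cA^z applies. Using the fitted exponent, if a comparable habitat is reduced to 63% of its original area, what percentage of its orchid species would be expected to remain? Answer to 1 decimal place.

93.5%

z = ln(36/26) / ln(29290/3112) = 0.3254 / 2.2420 = 0.1451
S_new/S_old = (A_new/A_old)^z = 0.63^0.1451 = exp(0.1451 × -0.4620) = 0.9351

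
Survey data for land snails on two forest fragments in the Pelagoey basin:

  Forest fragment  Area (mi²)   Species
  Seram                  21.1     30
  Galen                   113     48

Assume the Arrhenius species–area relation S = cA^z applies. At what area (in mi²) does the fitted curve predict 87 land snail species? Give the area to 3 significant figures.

945 mi²

z = ln(48/30) / ln(113/21.1) = 0.4700 / 1.6781 = 0.2801
c = 30 / 21.1^0.2801 = 30 / 2.349 = 12.77
A = (87/12.77)^(1/0.2801) ⇒ ln A = ln(6.812)/0.2801 = 6.8507
A = e^6.8507 ≈ 944.6 mi²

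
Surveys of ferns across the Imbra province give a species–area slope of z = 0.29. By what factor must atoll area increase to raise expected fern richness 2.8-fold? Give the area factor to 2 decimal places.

(A₂/A₁)^0.29 = 2.8, so A₂/A₁ = 2.8^(1/0.29) = 2.8^3.448
ln(A₂/A₁) = ln 2.8 / 0.29 = 1.0296 / 0.29 = 3.5504
A₂/A₁ = e^3.5504 ≈ 34.83

34.83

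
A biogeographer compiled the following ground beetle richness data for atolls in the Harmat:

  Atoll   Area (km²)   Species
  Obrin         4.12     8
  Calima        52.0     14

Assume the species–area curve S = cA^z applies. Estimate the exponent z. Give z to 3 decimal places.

0.221

Taking logs: ln S = ln c + z ln A, so z = (ln S₂ − ln S₁)/(ln A₂ − ln A₁).
z = ln(14/8) / ln(52/4.12) = ln(1.75) / ln(12.62) = 0.5596 / 2.5354 = 0.2207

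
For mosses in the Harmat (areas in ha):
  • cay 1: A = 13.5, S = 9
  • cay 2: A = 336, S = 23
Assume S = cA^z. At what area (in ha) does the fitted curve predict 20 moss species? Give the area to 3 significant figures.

z = ln(23/9) / ln(336/13.5) = 0.9383 / 3.2144 = 0.2919
c = 9 / 13.5^0.2919 = 9 / 2.138 = 4.21
A = (20/4.21)^(1/0.2919) ⇒ ln A = ln(4.75)/0.2919 = 5.3383
A = e^5.3383 ≈ 208.2 ha

208 ha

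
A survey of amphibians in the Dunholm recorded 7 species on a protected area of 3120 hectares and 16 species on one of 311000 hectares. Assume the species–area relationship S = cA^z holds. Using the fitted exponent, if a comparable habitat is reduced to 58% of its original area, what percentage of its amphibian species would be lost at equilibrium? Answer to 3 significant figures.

9.32%

z = ln(16/7) / ln(311000/3120) = 0.8267 / 4.6020 = 0.1796
S_new/S_old = (A_new/A_old)^z = 0.58^0.1796 = exp(0.1796 × -0.5447) = 0.9068
Fraction lost = 1 − 0.9068 = 0.09322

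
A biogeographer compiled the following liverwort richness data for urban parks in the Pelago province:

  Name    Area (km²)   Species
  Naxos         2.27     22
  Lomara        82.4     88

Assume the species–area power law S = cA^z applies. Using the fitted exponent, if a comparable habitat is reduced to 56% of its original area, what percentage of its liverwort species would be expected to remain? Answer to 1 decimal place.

z = ln(88/22) / ln(82.4/2.27) = 1.3863 / 3.5918 = 0.3860
S_new/S_old = (A_new/A_old)^z = 0.56^0.3860 = exp(0.3860 × -0.5798) = 0.7995

79.9%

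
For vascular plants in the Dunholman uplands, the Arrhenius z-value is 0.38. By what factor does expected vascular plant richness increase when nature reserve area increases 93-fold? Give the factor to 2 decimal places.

S₂/S₁ = (A₂/A₁)^z = 93^0.38
ln(S₂/S₁) = 0.38 × ln 93 = 0.38 × 4.5326 = 1.7224
S₂/S₁ = e^1.7224 ≈ 5.598

5.60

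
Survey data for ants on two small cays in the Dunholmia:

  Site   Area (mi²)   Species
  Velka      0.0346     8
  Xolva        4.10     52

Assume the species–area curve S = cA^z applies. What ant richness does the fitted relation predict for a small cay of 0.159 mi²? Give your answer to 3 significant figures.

14.5

z = ln(52/8) / ln(4.1/0.0346) = 1.8718 / 4.7749 = 0.3920
c = 8 / 0.0346^0.3920 = 8 / 0.2675 = 29.91
S₃ = 29.91 × 0.159^0.3920 = 29.91 × 0.4863 ≈ 14.55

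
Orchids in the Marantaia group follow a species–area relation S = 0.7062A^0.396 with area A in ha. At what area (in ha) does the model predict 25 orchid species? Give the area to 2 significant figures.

8200 ha

25 = 0.7062 × A^0.396  ⇒  A^0.396 = 25/0.7062 = 35.4
ln A = ln(35.4) / 0.396 = 3.5667 / 0.396 = 9.0069
A = e^9.0069 ≈ 8159 ha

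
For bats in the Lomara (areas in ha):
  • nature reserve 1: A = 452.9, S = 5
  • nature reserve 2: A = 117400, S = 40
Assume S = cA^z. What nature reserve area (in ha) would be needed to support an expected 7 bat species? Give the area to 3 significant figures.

1110 ha

z = ln(40/5) / ln(117400/452.9) = 2.0794 / 5.5577 = 0.3742
c = 5 / 452.9^0.3742 = 5 / 9.857 = 0.5072
A = (7/0.5072)^(1/0.3742) ⇒ ln A = ln(13.8)/0.3742 = 7.0150
A = e^7.0150 ≈ 1113 ha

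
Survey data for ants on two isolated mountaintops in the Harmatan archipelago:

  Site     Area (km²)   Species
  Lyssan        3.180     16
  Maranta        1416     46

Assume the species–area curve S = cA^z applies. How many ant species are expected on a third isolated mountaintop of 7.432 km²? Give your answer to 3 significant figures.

18.5

z = ln(46/16) / ln(1416/3.18) = 1.0561 / 6.0987 = 0.1732
c = 16 / 3.18^0.1732 = 16 / 1.222 = 13.1
S₃ = 13.1 × 7.432^0.1732 = 13.1 × 1.415 ≈ 18.53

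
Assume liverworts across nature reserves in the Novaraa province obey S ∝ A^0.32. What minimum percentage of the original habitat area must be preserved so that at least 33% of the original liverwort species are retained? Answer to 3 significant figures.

Need (A_new/A_old)^0.32 = 0.33, so A_new/A_old = 0.33^(1/0.32) = 0.33^3.125
ln(A_new/A_old) = ln 0.33 / 0.32 = -1.1087 / 0.32 = -3.4646
A_new/A_old = e^-3.4646 ≈ 0.03129

3.13%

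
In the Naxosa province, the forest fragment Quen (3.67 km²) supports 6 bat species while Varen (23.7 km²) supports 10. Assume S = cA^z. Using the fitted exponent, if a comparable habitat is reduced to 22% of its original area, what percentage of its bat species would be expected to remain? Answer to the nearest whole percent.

z = ln(10/6) / ln(23.7/3.67) = 0.5108 / 1.8653 = 0.2739
S_new/S_old = (A_new/A_old)^z = 0.22^0.2739 = exp(0.2739 × -1.5141) = 0.6606

66%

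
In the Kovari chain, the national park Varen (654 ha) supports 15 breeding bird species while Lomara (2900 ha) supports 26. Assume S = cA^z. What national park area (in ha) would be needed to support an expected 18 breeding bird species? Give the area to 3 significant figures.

z = ln(26/15) / ln(2900/654) = 0.5500 / 1.4894 = 0.3693
c = 15 / 654^0.3693 = 15 / 10.96 = 1.369
A = (18/1.369)^(1/0.3693) ⇒ ln A = ln(13.15)/0.3693 = 6.9768
A = e^6.9768 ≈ 1071 ha

1070 ha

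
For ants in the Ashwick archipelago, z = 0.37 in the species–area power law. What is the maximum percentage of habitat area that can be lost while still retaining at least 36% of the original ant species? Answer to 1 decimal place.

93.7%

Need (A_new/A_old)^0.37 = 0.36, so A_new/A_old = 0.36^(1/0.37) = 0.36^2.703
ln(A_new/A_old) = ln 0.36 / 0.37 = -1.0217 / 0.37 = -2.7612
A_new/A_old = e^-2.7612 ≈ 0.06321
Fraction that can be lost = 1 − 0.06321 = 0.9368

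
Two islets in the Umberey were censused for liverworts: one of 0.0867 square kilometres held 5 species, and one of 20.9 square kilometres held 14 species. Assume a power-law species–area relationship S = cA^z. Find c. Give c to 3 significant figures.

z = ln(S₂/S₁) / ln(A₂/A₁) = ln(14/5) / ln(20.9/0.0867) = 1.0296 / 5.4851 = 0.1877
c = S₁ / A₁^z = 5 / 0.0867^0.1877 = 5 / 0.6319 = 7.913

7.91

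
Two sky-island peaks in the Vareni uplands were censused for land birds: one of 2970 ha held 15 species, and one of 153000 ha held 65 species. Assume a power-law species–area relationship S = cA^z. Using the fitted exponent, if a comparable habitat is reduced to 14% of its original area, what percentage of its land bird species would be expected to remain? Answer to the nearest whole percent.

z = ln(65/15) / ln(153000/2970) = 1.4663 / 3.9419 = 0.3720
S_new/S_old = (A_new/A_old)^z = 0.14^0.3720 = exp(0.3720 × -1.9661) = 0.4812

48%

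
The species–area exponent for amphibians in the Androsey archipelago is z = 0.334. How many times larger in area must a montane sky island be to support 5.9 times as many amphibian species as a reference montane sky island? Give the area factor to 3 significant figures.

203

(A₂/A₁)^0.334 = 5.9, so A₂/A₁ = 5.9^(1/0.334) = 5.9^2.994
ln(A₂/A₁) = ln 5.9 / 0.334 = 1.7750 / 0.334 = 5.3142
A₂/A₁ = e^5.3142 ≈ 203.2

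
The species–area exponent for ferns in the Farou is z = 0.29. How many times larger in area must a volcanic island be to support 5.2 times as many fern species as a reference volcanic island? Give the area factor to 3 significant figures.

(A₂/A₁)^0.29 = 5.2, so A₂/A₁ = 5.2^(1/0.29) = 5.2^3.448
ln(A₂/A₁) = ln 5.2 / 0.29 = 1.6487 / 0.29 = 5.6850
A₂/A₁ = e^5.6850 ≈ 294.4

294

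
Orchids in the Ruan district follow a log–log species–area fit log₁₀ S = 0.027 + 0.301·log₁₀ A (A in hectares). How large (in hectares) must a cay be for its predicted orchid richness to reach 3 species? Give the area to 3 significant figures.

31.3 hectares

3 = 1.064 × A^0.301  ⇒  A^0.301 = 3/1.064 = 2.819
ln A = ln(2.819) / 0.301 = 1.0364 / 0.301 = 3.4433
A = e^3.4433 ≈ 31.29 hectares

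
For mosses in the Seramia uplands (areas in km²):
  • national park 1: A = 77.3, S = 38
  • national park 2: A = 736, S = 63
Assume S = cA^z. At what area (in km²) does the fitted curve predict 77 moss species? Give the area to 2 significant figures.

z = ln(63/38) / ln(736/77.3) = 0.5055 / 2.2535 = 0.2243
c = 38 / 77.3^0.2243 = 38 / 2.652 = 14.33
A = (77/14.33)^(1/0.2243) ⇒ ln A = ln(5.374)/0.2243 = 7.4957
A = e^7.4957 ≈ 1800 km²

1800 km²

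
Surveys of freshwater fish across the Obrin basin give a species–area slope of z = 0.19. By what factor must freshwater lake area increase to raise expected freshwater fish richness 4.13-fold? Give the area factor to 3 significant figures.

1750

(A₂/A₁)^0.19 = 4.13, so A₂/A₁ = 4.13^(1/0.19) = 4.13^5.263
ln(A₂/A₁) = ln 4.13 / 0.19 = 1.4183 / 0.19 = 7.4646
A₂/A₁ = e^7.4646 ≈ 1745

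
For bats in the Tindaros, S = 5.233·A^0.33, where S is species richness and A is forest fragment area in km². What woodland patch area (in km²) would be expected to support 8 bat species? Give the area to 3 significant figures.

3.62 km²

8 = 5.233 × A^0.33  ⇒  A^0.33 = 8/5.233 = 1.529
ln A = ln(1.529) / 0.33 = 0.4245 / 0.33 = 1.2862
A = e^1.2862 ≈ 3.619 km²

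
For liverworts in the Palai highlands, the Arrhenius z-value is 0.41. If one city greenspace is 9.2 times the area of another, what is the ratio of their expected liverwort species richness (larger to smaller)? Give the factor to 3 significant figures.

S₂/S₁ = (A₂/A₁)^z = 9.2^0.41
ln(S₂/S₁) = 0.41 × ln 9.2 = 0.41 × 2.2192 = 0.9099
S₂/S₁ = e^0.9099 ≈ 2.484

2.48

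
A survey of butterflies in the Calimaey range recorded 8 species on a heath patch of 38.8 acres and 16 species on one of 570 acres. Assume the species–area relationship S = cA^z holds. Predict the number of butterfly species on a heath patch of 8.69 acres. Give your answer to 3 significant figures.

5.44

z = ln(16/8) / ln(570/38.8) = 0.6931 / 2.6872 = 0.2579
c = 8 / 38.8^0.2579 = 8 / 2.569 = 3.114
S₃ = 3.114 × 8.69^0.2579 = 3.114 × 1.747 ≈ 5.438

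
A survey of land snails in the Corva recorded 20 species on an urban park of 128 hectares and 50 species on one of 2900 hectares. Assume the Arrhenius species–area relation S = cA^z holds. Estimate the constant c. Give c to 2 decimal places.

z = ln(S₂/S₁) / ln(A₂/A₁) = ln(50/20) / ln(2900/128) = 0.9163 / 3.1204 = 0.2936
c = S₁ / A₁^z = 20 / 128^0.2936 = 20 / 4.157 = 4.811

4.81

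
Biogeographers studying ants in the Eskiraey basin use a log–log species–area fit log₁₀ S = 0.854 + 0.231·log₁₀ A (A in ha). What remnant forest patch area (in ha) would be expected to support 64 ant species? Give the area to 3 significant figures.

64 = 7.145 × A^0.231  ⇒  A^0.231 = 64/7.145 = 8.957
ln A = ln(8.957) / 0.231 = 2.1925 / 0.231 = 9.4912
A = e^9.4912 ≈ 13243 ha

13200 ha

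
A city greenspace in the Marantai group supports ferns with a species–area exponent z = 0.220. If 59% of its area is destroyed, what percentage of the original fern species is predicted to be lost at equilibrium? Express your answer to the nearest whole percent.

18%

S_new/S_old = (A_new/A_old)^z = 0.41^0.22
= exp(0.22 × ln 0.41) = exp(0.22 × -0.8916) = exp(-0.1962) ≈ 0.8219
Fraction lost = 1 − 0.8219 = 0.1781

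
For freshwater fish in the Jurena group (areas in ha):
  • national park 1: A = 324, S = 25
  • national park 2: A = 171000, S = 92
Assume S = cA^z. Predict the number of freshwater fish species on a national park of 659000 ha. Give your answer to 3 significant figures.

122

z = ln(92/25) / ln(171000/324) = 1.3029 / 6.2687 = 0.2078
c = 25 / 324^0.2078 = 25 / 3.325 = 7.519
S₃ = 7.519 × 659000^0.2078 = 7.519 × 16.2 ≈ 121.8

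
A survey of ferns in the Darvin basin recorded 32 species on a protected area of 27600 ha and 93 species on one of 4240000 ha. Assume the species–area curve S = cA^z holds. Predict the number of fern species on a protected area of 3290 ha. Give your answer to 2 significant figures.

z = ln(93/32) / ln(4240000/27600) = 1.0669 / 5.0345 = 0.2119
c = 32 / 27600^0.2119 = 32 / 8.731 = 3.665
S₃ = 3.665 × 3290^0.2119 = 3.665 × 5.563 ≈ 20.39

20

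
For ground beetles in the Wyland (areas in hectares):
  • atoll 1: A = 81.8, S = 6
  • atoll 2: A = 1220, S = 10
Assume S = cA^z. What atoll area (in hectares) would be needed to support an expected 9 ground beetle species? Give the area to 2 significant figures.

z = ln(10/6) / ln(1220/81.8) = 0.5108 / 2.7023 = 0.1890
c = 6 / 81.8^0.1890 = 6 / 2.299 = 2.61
A = (9/2.61)^(1/0.1890) ⇒ ln A = ln(3.449)/0.1890 = 6.5492
A = e^6.5492 ≈ 698.7 hectares

700 hectares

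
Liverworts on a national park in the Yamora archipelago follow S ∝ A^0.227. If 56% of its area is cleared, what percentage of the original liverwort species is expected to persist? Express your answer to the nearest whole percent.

S_new/S_old = (A_new/A_old)^z = 0.44^0.227
= exp(0.227 × ln 0.44) = exp(0.227 × -0.8210) = exp(-0.1864) ≈ 0.83

83%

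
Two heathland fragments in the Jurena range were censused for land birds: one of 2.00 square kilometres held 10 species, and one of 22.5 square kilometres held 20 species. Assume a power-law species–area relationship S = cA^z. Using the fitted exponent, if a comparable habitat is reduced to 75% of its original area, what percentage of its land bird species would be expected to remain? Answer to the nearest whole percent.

92%

z = ln(20/10) / ln(22.5/2) = 0.6931 / 2.4204 = 0.2864
S_new/S_old = (A_new/A_old)^z = 0.75^0.2864 = exp(0.2864 × -0.2877) = 0.9209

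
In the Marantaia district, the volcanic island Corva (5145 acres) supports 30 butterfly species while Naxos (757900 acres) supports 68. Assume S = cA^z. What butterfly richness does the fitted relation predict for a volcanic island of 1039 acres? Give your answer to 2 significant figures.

23

z = ln(68/30) / ln(757900/5145) = 0.8183 / 4.9925 = 0.1639
c = 30 / 5145^0.1639 = 30 / 4.058 = 7.393
S₃ = 7.393 × 1039^0.1639 = 7.393 × 3.122 ≈ 23.08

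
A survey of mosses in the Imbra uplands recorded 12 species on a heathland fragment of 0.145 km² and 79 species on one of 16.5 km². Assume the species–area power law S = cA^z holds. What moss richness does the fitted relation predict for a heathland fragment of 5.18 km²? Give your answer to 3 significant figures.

z = ln(79/12) / ln(16.5/0.145) = 1.8845 / 4.7344 = 0.3981
c = 12 / 0.145^0.3981 = 12 / 0.4636 = 25.88
S₃ = 25.88 × 5.18^0.3981 = 25.88 × 1.925 ≈ 49.81

49.8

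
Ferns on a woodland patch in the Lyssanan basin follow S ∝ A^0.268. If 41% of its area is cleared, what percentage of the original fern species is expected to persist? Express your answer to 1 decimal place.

S_new/S_old = (A_new/A_old)^z = 0.59^0.268
= exp(0.268 × ln 0.59) = exp(0.268 × -0.5276) = exp(-0.1414) ≈ 0.8681

86.8%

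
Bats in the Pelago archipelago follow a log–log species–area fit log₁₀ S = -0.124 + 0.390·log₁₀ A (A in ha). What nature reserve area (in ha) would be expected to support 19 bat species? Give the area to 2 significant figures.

4000 ha

19 = 0.7516 × A^0.39  ⇒  A^0.39 = 19/0.7516 = 25.28
ln A = ln(25.28) / 0.39 = 3.2300 / 0.39 = 8.2819
A = e^8.2819 ≈ 3952 ha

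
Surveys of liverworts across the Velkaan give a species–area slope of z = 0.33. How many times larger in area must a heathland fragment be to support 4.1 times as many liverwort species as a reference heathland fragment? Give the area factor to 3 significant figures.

(A₂/A₁)^0.33 = 4.1, so A₂/A₁ = 4.1^(1/0.33) = 4.1^3.03
ln(A₂/A₁) = ln 4.1 / 0.33 = 1.4110 / 0.33 = 4.2757
A₂/A₁ = e^4.2757 ≈ 71.93

71.9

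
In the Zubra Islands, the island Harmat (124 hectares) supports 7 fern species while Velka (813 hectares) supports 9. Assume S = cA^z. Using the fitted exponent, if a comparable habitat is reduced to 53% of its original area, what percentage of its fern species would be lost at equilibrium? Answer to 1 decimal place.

8.1%

z = ln(9/7) / ln(813/124) = 0.2513 / 1.8804 = 0.1336
S_new/S_old = (A_new/A_old)^z = 0.53^0.1336 = exp(0.1336 × -0.6349) = 0.9187
Fraction lost = 1 − 0.9187 = 0.08135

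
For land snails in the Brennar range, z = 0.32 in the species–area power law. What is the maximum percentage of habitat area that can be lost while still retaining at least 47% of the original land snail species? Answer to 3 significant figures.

Need (A_new/A_old)^0.32 = 0.47, so A_new/A_old = 0.47^(1/0.32) = 0.47^3.125
ln(A_new/A_old) = ln 0.47 / 0.32 = -0.7550 / 0.32 = -2.3594
A_new/A_old = e^-2.3594 ≈ 0.09447
Fraction that can be lost = 1 − 0.09447 = 0.9055

90.6%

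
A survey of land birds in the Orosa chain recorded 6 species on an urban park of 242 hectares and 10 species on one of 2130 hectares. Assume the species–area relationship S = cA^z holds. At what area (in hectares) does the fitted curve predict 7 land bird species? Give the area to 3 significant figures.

z = ln(10/6) / ln(2130/242) = 0.5108 / 2.1749 = 0.2349
c = 6 / 242^0.2349 = 6 / 3.63 = 1.653
A = (7/1.653)^(1/0.2349) ⇒ ln A = ln(4.235)/0.2349 = 6.1453
A = e^6.1453 ≈ 466.5 hectares

467 hectares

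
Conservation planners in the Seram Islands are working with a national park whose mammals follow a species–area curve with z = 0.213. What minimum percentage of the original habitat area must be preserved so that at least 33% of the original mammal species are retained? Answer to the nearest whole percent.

Need (A_new/A_old)^0.213 = 0.33, so A_new/A_old = 0.33^(1/0.213) = 0.33^4.695
ln(A_new/A_old) = ln 0.33 / 0.213 = -1.1087 / 0.213 = -5.2050
A_new/A_old = e^-5.2050 ≈ 0.005489

1%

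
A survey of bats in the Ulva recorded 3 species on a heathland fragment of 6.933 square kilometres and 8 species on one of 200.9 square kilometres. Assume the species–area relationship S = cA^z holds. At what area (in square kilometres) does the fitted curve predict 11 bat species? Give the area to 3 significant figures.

599 square kilometres

z = ln(8/3) / ln(200.9/6.933) = 0.9808 / 3.3665 = 0.2913
c = 3 / 6.933^0.2913 = 3 / 1.758 = 1.707
A = (11/1.707)^(1/0.2913) ⇒ ln A = ln(6.446)/0.2913 = 6.3958
A = e^6.3958 ≈ 599.3 square kilometres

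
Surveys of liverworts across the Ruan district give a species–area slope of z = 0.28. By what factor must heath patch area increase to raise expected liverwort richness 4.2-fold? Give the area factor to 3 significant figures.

(A₂/A₁)^0.28 = 4.2, so A₂/A₁ = 4.2^(1/0.28) = 4.2^3.571
ln(A₂/A₁) = ln 4.2 / 0.28 = 1.4351 / 0.28 = 5.1253
A₂/A₁ = e^5.1253 ≈ 168.2

168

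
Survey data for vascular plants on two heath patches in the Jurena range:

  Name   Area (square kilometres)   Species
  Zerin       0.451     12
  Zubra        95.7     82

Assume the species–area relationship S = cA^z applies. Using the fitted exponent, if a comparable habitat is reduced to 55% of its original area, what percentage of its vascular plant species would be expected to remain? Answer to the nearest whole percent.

81%

z = ln(82/12) / ln(95.7/0.451) = 1.9218 / 5.3575 = 0.3587
S_new/S_old = (A_new/A_old)^z = 0.55^0.3587 = exp(0.3587 × -0.5978) = 0.807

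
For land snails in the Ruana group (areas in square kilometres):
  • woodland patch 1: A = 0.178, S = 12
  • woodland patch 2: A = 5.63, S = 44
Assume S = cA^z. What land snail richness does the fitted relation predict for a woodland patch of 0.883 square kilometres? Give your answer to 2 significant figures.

z = ln(44/12) / ln(5.63/0.178) = 1.2993 / 3.4541 = 0.3762
c = 12 / 0.178^0.3762 = 12 / 0.5224 = 22.97
S₃ = 22.97 × 0.883^0.3762 = 22.97 × 0.9543 ≈ 21.92

22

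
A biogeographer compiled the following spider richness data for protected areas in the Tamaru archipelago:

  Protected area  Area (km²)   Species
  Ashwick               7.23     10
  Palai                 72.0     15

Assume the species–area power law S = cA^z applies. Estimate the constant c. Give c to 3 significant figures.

7.05

z = ln(S₂/S₁) / ln(A₂/A₁) = ln(15/10) / ln(72/7.23) = 0.4055 / 2.2984 = 0.1764
c = S₁ / A₁^z = 10 / 7.23^0.1764 = 10 / 1.418 = 7.054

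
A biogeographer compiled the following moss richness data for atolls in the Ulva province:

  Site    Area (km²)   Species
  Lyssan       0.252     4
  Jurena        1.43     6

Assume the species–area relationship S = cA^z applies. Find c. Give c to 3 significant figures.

z = ln(S₂/S₁) / ln(A₂/A₁) = ln(6/4) / ln(1.43/0.252) = 0.4055 / 1.7360 = 0.2336
c = S₁ / A₁^z = 4 / 0.252^0.2336 = 4 / 0.7248 = 5.519

5.52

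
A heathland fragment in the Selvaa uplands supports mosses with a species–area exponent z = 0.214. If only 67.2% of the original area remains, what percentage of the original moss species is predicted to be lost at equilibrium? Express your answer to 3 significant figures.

8.15%

S_new/S_old = (A_new/A_old)^z = 0.672^0.214
= exp(0.214 × ln 0.672) = exp(0.214 × -0.3975) = exp(-0.0851) ≈ 0.9185
Fraction lost = 1 − 0.9185 = 0.08155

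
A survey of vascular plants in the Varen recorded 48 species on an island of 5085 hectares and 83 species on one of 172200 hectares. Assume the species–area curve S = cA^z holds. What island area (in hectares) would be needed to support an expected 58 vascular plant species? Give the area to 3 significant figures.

z = ln(83/48) / ln(172200/5085) = 0.5476 / 3.5224 = 0.1555
c = 48 / 5085^0.1555 = 48 / 3.769 = 12.74
A = (58/12.74)^(1/0.1555) ⇒ ln A = ln(4.554)/0.1555 = 9.7512
A = e^9.7512 ≈ 17175 hectares

17200 hectares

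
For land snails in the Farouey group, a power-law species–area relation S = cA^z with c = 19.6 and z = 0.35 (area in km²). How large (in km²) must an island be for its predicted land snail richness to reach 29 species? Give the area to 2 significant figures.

3.1 km²

29 = 19.6 × A^0.35  ⇒  A^0.35 = 29/19.6 = 1.48
ln A = ln(1.48) / 0.35 = 0.3918 / 0.35 = 1.1193
A = e^1.1193 ≈ 3.063 km²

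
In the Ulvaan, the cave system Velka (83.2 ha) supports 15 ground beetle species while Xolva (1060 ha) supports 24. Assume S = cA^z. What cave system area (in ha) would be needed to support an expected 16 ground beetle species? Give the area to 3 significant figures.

118 ha

z = ln(24/15) / ln(1060/83.2) = 0.4700 / 2.5448 = 0.1847
c = 15 / 83.2^0.1847 = 15 / 2.263 = 6.629
A = (16/6.629)^(1/0.1847) ⇒ ln A = ln(2.414)/0.1847 = 4.7707
A = e^4.7707 ≈ 118 ha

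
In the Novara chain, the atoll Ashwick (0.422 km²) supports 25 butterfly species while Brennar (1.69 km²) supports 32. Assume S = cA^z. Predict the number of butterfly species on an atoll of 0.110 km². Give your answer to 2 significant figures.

20

z = ln(32/25) / ln(1.69/0.422) = 0.2469 / 1.3875 = 0.1779
c = 25 / 0.422^0.1779 = 25 / 0.8577 = 29.15
S₃ = 29.15 × 0.11^0.1779 = 29.15 × 0.6752 ≈ 19.68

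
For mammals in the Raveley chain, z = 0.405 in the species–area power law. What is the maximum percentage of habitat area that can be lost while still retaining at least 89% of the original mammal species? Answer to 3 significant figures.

25.0%

Need (A_new/A_old)^0.405 = 0.89, so A_new/A_old = 0.89^(1/0.405) = 0.89^2.469
ln(A_new/A_old) = ln 0.89 / 0.405 = -0.1165 / 0.405 = -0.2877
A_new/A_old = e^-0.2877 ≈ 0.75
Fraction that can be lost = 1 − 0.75 = 0.25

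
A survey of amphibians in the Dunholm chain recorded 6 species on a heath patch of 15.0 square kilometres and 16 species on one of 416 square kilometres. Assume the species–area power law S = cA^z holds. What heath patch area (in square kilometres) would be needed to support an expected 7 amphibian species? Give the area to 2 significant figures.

z = ln(16/6) / ln(416/15) = 0.9808 / 3.3226 = 0.2952
c = 6 / 15^0.2952 = 6 / 2.224 = 2.698
A = (7/2.698)^(1/0.2952) ⇒ ln A = ln(2.595)/0.2952 = 3.2302
A = e^3.2302 ≈ 25.29 square kilometres

25 square kilometres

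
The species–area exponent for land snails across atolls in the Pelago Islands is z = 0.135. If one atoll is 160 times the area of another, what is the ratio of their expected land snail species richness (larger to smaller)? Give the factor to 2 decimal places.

S₂/S₁ = (A₂/A₁)^z = 160^0.135
ln(S₂/S₁) = 0.135 × ln 160 = 0.135 × 5.0752 = 0.6851
S₂/S₁ = e^0.6851 ≈ 1.984

1.98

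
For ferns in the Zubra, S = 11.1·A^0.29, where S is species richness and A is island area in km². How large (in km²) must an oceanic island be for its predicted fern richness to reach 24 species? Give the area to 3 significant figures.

24 = 11.1 × A^0.29  ⇒  A^0.29 = 24/11.1 = 2.162
ln A = ln(2.162) / 0.29 = 0.7711 / 0.29 = 2.6590
A = e^2.6590 ≈ 14.28 km²

14.3 km²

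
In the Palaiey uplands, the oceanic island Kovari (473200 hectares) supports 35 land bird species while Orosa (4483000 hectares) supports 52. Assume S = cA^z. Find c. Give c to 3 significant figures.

3.51

z = ln(S₂/S₁) / ln(A₂/A₁) = ln(52/35) / ln(4483000/473200) = 0.3959 / 2.2485 = 0.1761
c = S₁ / A₁^z = 35 / 473200^0.1761 = 35 / 9.982 = 3.506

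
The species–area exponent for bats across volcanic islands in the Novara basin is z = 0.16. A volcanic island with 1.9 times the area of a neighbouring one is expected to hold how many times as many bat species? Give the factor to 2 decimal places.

S₂/S₁ = (A₂/A₁)^z = 1.9^0.16
ln(S₂/S₁) = 0.16 × ln 1.9 = 0.16 × 0.6419 = 0.1027
S₂/S₁ = e^0.1027 ≈ 1.108

1.11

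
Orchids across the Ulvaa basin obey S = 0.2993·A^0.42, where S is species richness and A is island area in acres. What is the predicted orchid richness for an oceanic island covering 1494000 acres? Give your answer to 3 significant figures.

117

S = 0.2993 × 1494000^0.42
ln S = ln 0.2993 + 0.42 × ln 1494000 = -1.2063 + 0.42 × 14.2170 = 4.7648
S = e^4.7648 ≈ 117.3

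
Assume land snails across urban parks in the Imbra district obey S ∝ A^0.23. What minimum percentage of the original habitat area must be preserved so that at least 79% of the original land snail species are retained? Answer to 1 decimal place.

Need (A_new/A_old)^0.23 = 0.79, so A_new/A_old = 0.79^(1/0.23) = 0.79^4.348
ln(A_new/A_old) = ln 0.79 / 0.23 = -0.2357 / 0.23 = -1.0249
A_new/A_old = e^-1.0249 ≈ 0.3588

35.9%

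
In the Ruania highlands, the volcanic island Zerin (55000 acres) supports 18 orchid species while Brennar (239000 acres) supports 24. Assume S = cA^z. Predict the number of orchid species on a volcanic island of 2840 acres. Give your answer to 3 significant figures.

10.1

z = ln(24/18) / ln(239000/55000) = 0.2877 / 1.4691 = 0.1958
c = 18 / 55000^0.1958 = 18 / 8.477 = 2.123
S₃ = 2.123 × 2840^0.1958 = 2.123 × 4.745 ≈ 10.08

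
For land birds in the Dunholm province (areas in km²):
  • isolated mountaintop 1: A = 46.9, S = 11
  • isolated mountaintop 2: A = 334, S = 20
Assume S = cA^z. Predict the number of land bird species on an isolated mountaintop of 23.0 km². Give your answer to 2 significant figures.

z = ln(20/11) / ln(334/46.9) = 0.5978 / 1.9631 = 0.3045
c = 11 / 46.9^0.3045 = 11 / 3.228 = 3.408
S₃ = 3.408 × 23^0.3045 = 3.408 × 2.598 ≈ 8.854

8.9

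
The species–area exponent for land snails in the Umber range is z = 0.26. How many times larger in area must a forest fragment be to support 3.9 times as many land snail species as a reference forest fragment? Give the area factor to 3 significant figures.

188

(A₂/A₁)^0.26 = 3.9, so A₂/A₁ = 3.9^(1/0.26) = 3.9^3.846
ln(A₂/A₁) = ln 3.9 / 0.26 = 1.3610 / 0.26 = 5.2345
A₂/A₁ = e^5.2345 ≈ 187.6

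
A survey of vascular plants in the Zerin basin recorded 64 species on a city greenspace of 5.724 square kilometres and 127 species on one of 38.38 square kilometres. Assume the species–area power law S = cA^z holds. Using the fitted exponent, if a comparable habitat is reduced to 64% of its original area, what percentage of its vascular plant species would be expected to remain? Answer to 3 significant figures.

85.2%

z = ln(127/64) / ln(38.38/5.724) = 0.6853 / 1.9029 = 0.3601
S_new/S_old = (A_new/A_old)^z = 0.64^0.3601 = exp(0.3601 × -0.4463) = 0.8515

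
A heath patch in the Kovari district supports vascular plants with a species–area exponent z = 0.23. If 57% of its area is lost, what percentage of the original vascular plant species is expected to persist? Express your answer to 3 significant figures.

S_new/S_old = (A_new/A_old)^z = 0.43^0.23
= exp(0.23 × ln 0.43) = exp(0.23 × -0.8440) = exp(-0.1941) ≈ 0.8236

82.4%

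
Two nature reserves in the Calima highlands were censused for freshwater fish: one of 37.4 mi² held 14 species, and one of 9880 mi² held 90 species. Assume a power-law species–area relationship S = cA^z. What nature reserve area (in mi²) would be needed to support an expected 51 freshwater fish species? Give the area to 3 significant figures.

1800 mi²

z = ln(90/14) / ln(9880/37.4) = 1.8608 / 5.5766 = 0.3337
c = 14 / 37.4^0.3337 = 14 / 3.348 = 4.181
A = (51/4.181)^(1/0.3337) ⇒ ln A = ln(12.2)/0.3337 = 7.4960
A = e^7.4960 ≈ 1801 mi²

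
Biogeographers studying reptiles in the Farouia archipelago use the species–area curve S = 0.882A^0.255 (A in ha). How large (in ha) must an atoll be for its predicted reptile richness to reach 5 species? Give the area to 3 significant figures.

901 ha

5 = 0.882 × A^0.255  ⇒  A^0.255 = 5/0.882 = 5.669
ln A = ln(5.669) / 0.255 = 1.7350 / 0.255 = 6.8039
A = e^6.8039 ≈ 901.4 ha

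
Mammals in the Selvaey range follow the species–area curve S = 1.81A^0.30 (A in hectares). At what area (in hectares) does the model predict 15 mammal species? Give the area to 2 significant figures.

1200 hectares

15 = 1.81 × A^0.3  ⇒  A^0.3 = 15/1.81 = 8.287
ln A = ln(8.287) / 0.3 = 2.1147 / 0.3 = 7.0491
A = e^7.0491 ≈ 1152 hectares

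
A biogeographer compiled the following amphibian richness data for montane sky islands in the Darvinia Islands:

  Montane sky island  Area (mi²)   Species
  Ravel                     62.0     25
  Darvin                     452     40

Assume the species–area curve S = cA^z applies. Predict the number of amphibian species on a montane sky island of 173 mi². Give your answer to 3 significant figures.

31.9

z = ln(40/25) / ln(452/62) = 0.4700 / 1.9865 = 0.2366
c = 25 / 62^0.2366 = 25 / 2.655 = 9.416
S₃ = 9.416 × 173^0.2366 = 9.416 × 3.385 ≈ 31.87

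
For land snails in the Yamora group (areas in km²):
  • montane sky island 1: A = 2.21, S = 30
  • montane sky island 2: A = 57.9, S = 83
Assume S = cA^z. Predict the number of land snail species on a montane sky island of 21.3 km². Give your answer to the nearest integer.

z = ln(83/30) / ln(57.9/2.21) = 1.0176 / 3.2657 = 0.3116
c = 30 / 2.21^0.3116 = 30 / 1.28 = 23.43
S₃ = 23.43 × 21.3^0.3116 = 23.43 × 2.594 ≈ 60.78

61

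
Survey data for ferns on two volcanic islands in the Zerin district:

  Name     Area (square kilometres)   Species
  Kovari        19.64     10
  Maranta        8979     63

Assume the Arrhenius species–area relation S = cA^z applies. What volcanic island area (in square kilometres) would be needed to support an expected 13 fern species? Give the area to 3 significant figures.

47.0 square kilometres

z = ln(63/10) / ln(8979/19.64) = 1.8405 / 6.1251 = 0.3005
c = 10 / 19.64^0.3005 = 10 / 2.447 = 4.087
A = (13/4.087)^(1/0.3005) ⇒ ln A = ln(3.181)/0.3005 = 3.8507
A = e^3.8507 ≈ 47.02 square kilometres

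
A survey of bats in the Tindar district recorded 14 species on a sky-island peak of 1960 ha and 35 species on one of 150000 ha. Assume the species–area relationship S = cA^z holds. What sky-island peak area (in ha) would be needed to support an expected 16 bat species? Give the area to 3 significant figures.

z = ln(35/14) / ln(150000/1960) = 0.9163 / 4.3377 = 0.2112
c = 14 / 1960^0.2112 = 14 / 4.96 = 2.823
A = (16/2.823)^(1/0.2112) ⇒ ln A = ln(5.668)/0.2112 = 8.2128
A = e^8.2128 ≈ 3688 ha

3690 ha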